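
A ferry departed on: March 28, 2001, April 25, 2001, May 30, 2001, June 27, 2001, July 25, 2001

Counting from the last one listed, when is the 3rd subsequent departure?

October 31, 2001

These are Wednesdays with 28, 35, 28, 28-day gaps.
Each is the final Wednesday of its month — May 30, 2001 is past the 28th, so '4th Wednesday' doesn't fit.
Last Wednesday of August 2001: August 29, 2001.
Last Wednesday of September 2001: September 26, 2001.
Last Wednesday of October 2001: October 31, 2001.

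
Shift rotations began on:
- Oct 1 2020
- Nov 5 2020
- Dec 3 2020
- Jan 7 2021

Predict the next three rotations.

Feb 4 2021, Mar 4 2021, Apr 1 2021

Gaps: 35, 28, 35 days — a mix of 28 and 35. Every date is a Thursday.
Each is the 1st Thursday of its month.
February 2021 — 1st Thursday is Feb 4 2021.
1st Thursday of March 2021: Mar 4 2021.
1st Thursday of April 2021: Apr 1 2021.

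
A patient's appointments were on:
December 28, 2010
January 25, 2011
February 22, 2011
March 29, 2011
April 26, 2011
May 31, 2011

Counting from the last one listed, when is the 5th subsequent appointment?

October 25, 2011

These are Tuesdays with 28, 28, 35, 28, 35-day gaps.
Each is the final Tuesday of its month — March 29, 2011 is past the 28th, so '4th Tuesday' doesn't fit.
Last Tuesday of June 2011: June 28, 2011.
July 2011 ends with Tuesday July 26, 2011.
August 2011 ends with Tuesday August 30, 2011.
Last Tuesday of September 2011: September 27, 2011.
Last Tuesday of October 2011: October 25, 2011.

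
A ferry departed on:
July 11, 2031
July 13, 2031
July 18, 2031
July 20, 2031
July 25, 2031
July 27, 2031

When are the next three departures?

August 1, 2031; August 3, 2031; August 8, 2031

Every event lands on a Friday or Sunday (gaps cycle 2, 5, 2, 5, 2).
So the schedule is: every Friday and Sunday.
The following Friday is August 1, 2031.
Next Sunday: August 3, 2031.
Next Friday: August 8, 2031.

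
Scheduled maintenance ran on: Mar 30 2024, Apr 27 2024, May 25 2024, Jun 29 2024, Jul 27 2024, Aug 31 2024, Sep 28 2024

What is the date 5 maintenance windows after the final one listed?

These are Saturdays with 28, 28, 35, 28, 35, 28-day gaps.
Each is the final Saturday of its month — Mar 30 2024 is past the 28th, so '4th Saturday' doesn't fit.
Last Saturday of October 2024: Oct 26 2024.
Last Saturday of November 2024: Nov 30 2024.
Last Saturday of December 2024: Dec 28 2024.
January 2025 ends with Saturday Jan 25 2025.
Last Saturday of February 2025: Feb 22 2025.

Feb 22 2025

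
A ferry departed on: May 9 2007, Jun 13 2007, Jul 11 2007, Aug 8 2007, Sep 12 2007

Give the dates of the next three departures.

Oct 10 2007, Nov 14 2007, Dec 12 2007

These are Wednesdays at 28- or 35-day spacing (35, 28, 28, 35).
The pattern: 2nd Wednesday of the month.
October 2007 — 2nd Wednesday is Oct 10 2007.
2nd Wednesday of November 2007: Nov 14 2007.
December 2007 — 2nd Wednesday is Dec 12 2007.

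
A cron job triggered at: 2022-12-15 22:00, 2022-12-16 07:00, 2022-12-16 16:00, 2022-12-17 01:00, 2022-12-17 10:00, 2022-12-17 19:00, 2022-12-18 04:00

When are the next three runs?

The interval is a steady 9 hours (9, 9, 9, 9, 9, 9).
2022-12-18 04:00 + 9 h = 2022-12-18 13:00.
2022-12-18 13:00 + 9 h = 2022-12-18 22:00.
2022-12-18 22:00 + 9 h = 2022-12-19 07:00.

2022-12-18 13:00, 2022-12-18 22:00, 2022-12-19 07:00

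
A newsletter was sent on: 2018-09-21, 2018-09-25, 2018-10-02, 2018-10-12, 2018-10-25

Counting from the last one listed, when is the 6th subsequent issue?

2019-03-15

The spacing grows by 3 each time: 4, 7, 10, 13 days.
Next gap: 16 days. 2018-10-25 + 16 days = 2018-11-10.
Next gap: 19 days. 2018-11-10 + 19 days = 2018-11-29.
Next gap: 22 days. 2018-11-29 + 22 days = 2018-12-21.
Next gap: 25 days. 2018-12-21 + 25 days = 2019-01-15.
Next gap: 28 days. 2019-01-15 + 28 days = 2019-02-12.
Next gap: 31 days. 2019-02-12 + 31 days = 2019-03-15.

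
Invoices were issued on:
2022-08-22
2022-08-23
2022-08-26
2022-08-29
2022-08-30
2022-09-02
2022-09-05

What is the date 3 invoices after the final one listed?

2022-09-12

Gaps: 1, 3, 3, 1, 3, 3 days — not constant, but cyclic with period 3.
The events fall on every Monday, Tuesday and Friday.
Next Tuesday: 2022-09-06.
The following Friday is 2022-09-09.
Next Monday: 2022-09-12.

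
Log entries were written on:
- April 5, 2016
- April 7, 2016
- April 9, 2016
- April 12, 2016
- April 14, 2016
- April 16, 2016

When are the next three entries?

April 19, 2016; April 21, 2016; April 23, 2016

Gaps: 2, 2, 3, 2, 2 days — not constant, but cyclic with period 3.
The events fall on every Tuesday, Thursday and Saturday.
Next Tuesday: April 19, 2016.
Next Thursday: April 21, 2016.
Next Saturday: April 23, 2016.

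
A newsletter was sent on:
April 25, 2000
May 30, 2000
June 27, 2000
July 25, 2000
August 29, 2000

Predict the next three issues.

All Tuesdays; the gaps (35, 28, 28, 35) vary with month length.
This is the last Tuesday of each month.
September 2000 ends with Tuesday September 26, 2000.
Last Tuesday of October 2000: October 31, 2000.
Last Tuesday of November 2000: November 28, 2000.

September 26, 2000; October 31, 2000; November 28, 2000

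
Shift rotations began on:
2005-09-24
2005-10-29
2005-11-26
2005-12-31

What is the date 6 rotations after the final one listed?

2006-06-24

These are Saturdays with 35, 28, 35-day gaps.
Each is the final Saturday of its month — 2005-10-29 is past the 28th, so '4th Saturday' doesn't fit.
Last Saturday of January 2006: 2006-01-28.
Last Saturday of February 2006: 2006-02-25.
Last Saturday of March 2006: 2006-03-25.
April 2006 ends with Saturday 2006-04-29.
Last Saturday of May 2006: 2006-05-27.
Last Saturday of June 2006: 2006-06-24.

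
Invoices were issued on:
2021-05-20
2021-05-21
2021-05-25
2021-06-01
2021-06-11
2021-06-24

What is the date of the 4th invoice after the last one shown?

2021-09-14

The spacing grows by 3 each time: 1, 4, 7, 10, 13 days.
Next gap: 16 days. 2021-06-24 + 16 days = 2021-07-10.
Next gap: 19 days. 2021-07-10 + 19 days = 2021-07-29.
Next gap: 22 days. 2021-07-29 + 22 days = 2021-08-20.
Next gap: 25 days. 2021-08-20 + 25 days = 2021-09-14.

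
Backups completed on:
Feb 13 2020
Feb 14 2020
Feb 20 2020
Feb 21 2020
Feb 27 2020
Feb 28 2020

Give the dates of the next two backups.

Every event lands on a Thursday or Friday (gaps cycle 1, 6, 1, 6, 1).
So the schedule is: every Thursday and Friday.
Next Thursday: Mar 5 2020.
The following Friday is Mar 6 2020.

Mar 5 2020, Mar 6 2020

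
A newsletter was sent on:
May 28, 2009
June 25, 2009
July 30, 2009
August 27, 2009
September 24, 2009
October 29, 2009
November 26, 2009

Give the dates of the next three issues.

December 31, 2009; January 28, 2010; February 25, 2010

All Thursdays; the gaps (28, 35, 28, 28, 35, 28) vary with month length.
This is the last Thursday of each month.
December 2009 ends with Thursday December 31, 2009.
Last Thursday of January 2010: January 28, 2010.
Last Thursday of February 2010: February 25, 2010.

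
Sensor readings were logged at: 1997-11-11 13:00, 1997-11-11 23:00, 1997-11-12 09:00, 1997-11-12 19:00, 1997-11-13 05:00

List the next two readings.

Spacing: 10, 10, 10, 10 h — constant 10 h.
1997-11-13 05:00 + 10 h = 1997-11-13 15:00.
1997-11-13 15:00 + 10 h = 1997-11-14 01:00.

1997-11-13 15:00, 1997-11-14 01:00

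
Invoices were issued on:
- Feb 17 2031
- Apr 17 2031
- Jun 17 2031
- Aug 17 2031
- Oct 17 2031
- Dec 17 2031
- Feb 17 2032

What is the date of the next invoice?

The day-of-month is always 17 (59, 61, 61, 61, 61, 62 days between events).
So this recurs on the 17th of every 2 months.
April 2032: Apr 17 2032.

Apr 17 2032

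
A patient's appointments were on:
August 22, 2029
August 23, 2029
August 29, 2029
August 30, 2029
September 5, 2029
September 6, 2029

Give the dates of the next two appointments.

September 12, 2029; September 13, 2029

Gaps: 1, 6, 1, 6, 1 days — not constant, but cyclic with period 2.
The events fall on every Wednesday and Thursday.
The following Wednesday is September 12, 2029.
Next Thursday: September 13, 2029.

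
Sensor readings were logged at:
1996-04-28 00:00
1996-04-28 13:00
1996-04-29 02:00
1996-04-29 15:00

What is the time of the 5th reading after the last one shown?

Gaps: 13, 13, 13 hours — each event is 13 hours after the previous one.
1996-04-29 15:00 + 13 h = 1996-04-30 04:00.
1996-04-30 04:00 + 13 h = 1996-04-30 17:00.
1996-04-30 17:00 + 13 h = 1996-05-01 06:00.
1996-05-01 06:00 + 13 h = 1996-05-01 19:00.
1996-05-01 19:00 + 13 h = 1996-05-02 08:00.

1996-05-02 08:00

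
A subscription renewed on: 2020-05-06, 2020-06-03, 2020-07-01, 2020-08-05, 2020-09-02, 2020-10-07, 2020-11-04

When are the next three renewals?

2020-12-02, 2021-01-06, 2021-02-03

All dates are Wednesdays, 28, 28, 35, 28, 35, 28 days apart.
Specifically, the 1st Wednesday of each month.
1st Wednesday of December 2020: 2020-12-02.
1st Wednesday of January 2021: 2021-01-06.
February 2021 — 1st Wednesday is 2021-02-03.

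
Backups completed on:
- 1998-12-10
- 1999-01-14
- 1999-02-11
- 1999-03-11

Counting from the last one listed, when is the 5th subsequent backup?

All dates are Thursdays, 35, 28, 28 days apart.
Specifically, the 2nd Thursday of each month.
April 1999 — 2nd Thursday is 1999-04-08.
2nd Thursday of May 1999: 1999-05-13.
June 1999 — 2nd Thursday is 1999-06-10.
2nd Thursday of July 1999: 1999-07-08.
August 1999 — 2nd Thursday is 1999-08-12.

1999-08-12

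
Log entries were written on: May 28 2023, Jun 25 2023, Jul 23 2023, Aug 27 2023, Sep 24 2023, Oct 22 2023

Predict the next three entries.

Nov 26 2023, Dec 24 2023, Jan 28 2024

All dates are Sundays, 28, 28, 35, 28, 28 days apart.
Specifically, the 4th Sunday of each month.
November 2023 — 4th Sunday is Nov 26 2023.
4th Sunday of December 2023: Dec 24 2023.
January 2024 — 4th Sunday is Jan 28 2024.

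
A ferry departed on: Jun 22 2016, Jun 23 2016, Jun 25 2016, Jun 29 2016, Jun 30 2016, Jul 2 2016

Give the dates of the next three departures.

Gaps: 1, 2, 4, 1, 2 days — not constant, but cyclic with period 3.
The events fall on every Wednesday, Thursday and Saturday.
The following Wednesday is Jul 6 2016.
Next Thursday: Jul 7 2016.
The following Saturday is Jul 9 2016.

Jul 6 2016, Jul 7 2016, Jul 9 2016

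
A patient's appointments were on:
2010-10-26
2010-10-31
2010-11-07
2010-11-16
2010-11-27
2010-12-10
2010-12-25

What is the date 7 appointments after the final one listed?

2011-06-04

Intervals are 5, 7, 9, 11, 13, 15 days — an arithmetic progression with common difference 2.
Next gap: 17 days. 2010-12-25 + 17 days = 2011-01-11.
Next gap: 19 days. 2011-01-11 + 19 days = 2011-01-30.
Next gap: 21 days. 2011-01-30 + 21 days = 2011-02-20.
Next gap: 23 days. 2011-02-20 + 23 days = 2011-03-15.
Next gap: 25 days. 2011-03-15 + 25 days = 2011-04-09.
Next gap: 27 days. 2011-04-09 + 27 days = 2011-05-06.
Next gap: 29 days. 2011-05-06 + 29 days = 2011-06-04.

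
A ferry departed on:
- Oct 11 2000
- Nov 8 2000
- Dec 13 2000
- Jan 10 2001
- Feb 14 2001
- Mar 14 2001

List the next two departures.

Gaps: 28, 35, 28, 35, 28 days — a mix of 28 and 35. Every date is a Wednesday.
Each is the 2nd Wednesday of its month.
April 2001 — 2nd Wednesday is Apr 11 2001.
May 2001 — 2nd Wednesday is May 9 2001.

Apr 11 2001, May 9 2001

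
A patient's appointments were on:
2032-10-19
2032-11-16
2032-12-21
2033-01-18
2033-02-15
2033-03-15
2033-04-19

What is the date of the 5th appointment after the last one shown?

Gaps: 28, 35, 28, 28, 28, 35 days — a mix of 28 and 35. Every date is a Tuesday.
Each is the 3rd Tuesday of its month.
May 2033 — 3rd Tuesday is 2033-05-17.
June 2033 — 3rd Tuesday is 2033-06-21.
3rd Tuesday of July 2033: 2033-07-19.
3rd Tuesday of August 2033: 2033-08-16.
3rd Tuesday of September 2033: 2033-09-20.

2033-09-20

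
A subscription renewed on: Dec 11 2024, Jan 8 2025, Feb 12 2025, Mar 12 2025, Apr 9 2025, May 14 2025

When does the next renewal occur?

Jun 11 2025

These are Wednesdays at 28- or 35-day spacing (28, 35, 28, 28, 35).
The pattern: 2nd Wednesday of the month.
June 2025 — 2nd Wednesday is Jun 11 2025.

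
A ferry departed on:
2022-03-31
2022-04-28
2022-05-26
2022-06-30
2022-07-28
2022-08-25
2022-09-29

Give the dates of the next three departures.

All Thursdays; the gaps (28, 28, 35, 28, 28, 35) vary with month length.
This is the last Thursday of each month.
Last Thursday of October 2022: 2022-10-27.
November 2022 ends with Thursday 2022-11-24.
Last Thursday of December 2022: 2022-12-29.

2022-10-27, 2022-11-24, 2022-12-29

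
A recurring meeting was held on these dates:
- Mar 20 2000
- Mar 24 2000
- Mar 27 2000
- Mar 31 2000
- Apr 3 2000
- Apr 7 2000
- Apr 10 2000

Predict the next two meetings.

The gap pattern 4, 3, 4, 3, 4, 3 repeats every 2 events.
These are the Mondays and Fridays of each week.
The following Friday is Apr 14 2000.
The following Monday is Apr 17 2000.

Apr 14 2000, Apr 17 2000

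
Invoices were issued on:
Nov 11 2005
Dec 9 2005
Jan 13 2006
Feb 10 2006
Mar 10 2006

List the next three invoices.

Gaps: 28, 35, 28, 28 days — a mix of 28 and 35. Every date is a Friday.
Each is the 2nd Friday of its month.
April 2006 — 2nd Friday is Apr 14 2006.
May 2006 — 2nd Friday is May 12 2006.
June 2006 — 2nd Friday is Jun 9 2006.

Apr 14 2006, May 12 2006, Jun 9 2006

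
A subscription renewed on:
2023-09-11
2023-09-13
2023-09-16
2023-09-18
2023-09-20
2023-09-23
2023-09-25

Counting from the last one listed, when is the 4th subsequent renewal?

The gap pattern 2, 3, 2, 2, 3, 2 repeats every 3 events.
These are the Mondays, Wednesdays and Saturdays of each week.
The following Wednesday is 2023-09-27.
Next Saturday: 2023-09-30.
Next Monday: 2023-10-02.
The following Wednesday is 2023-10-04.

2023-10-04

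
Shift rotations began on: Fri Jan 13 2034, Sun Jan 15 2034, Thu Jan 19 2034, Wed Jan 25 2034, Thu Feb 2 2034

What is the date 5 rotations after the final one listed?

Gaps: 2, 4, 6, 8 days — each gap is 2 larger than the previous one.
Next gap: 10 days. Thu Feb 2 2034 + 10 days = Sun Feb 12 2034.
Next gap: 12 days. Sun Feb 12 2034 + 12 days = Fri Feb 24 2034.
Next gap: 14 days. Fri Feb 24 2034 + 14 days = Fri Mar 10 2034.
Next gap: 16 days. Fri Mar 10 2034 + 16 days = Sun Mar 26 2034.
Next gap: 18 days. Sun Mar 26 2034 + 18 days = Thu Apr 13 2034.

Thu Apr 13 2034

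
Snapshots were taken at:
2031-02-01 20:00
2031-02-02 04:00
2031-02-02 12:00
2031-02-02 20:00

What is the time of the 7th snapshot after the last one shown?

Gaps: 8, 8, 8 hours — each event is 8 hours after the previous one.
2031-02-02 20:00 + 8 h = 2031-02-03 04:00.
2031-02-03 04:00 + 8 h = 2031-02-03 12:00.
2031-02-03 12:00 + 8 h = 2031-02-03 20:00.
2031-02-03 20:00 + 8 h = 2031-02-04 04:00.
2031-02-04 04:00 + 8 h = 2031-02-04 12:00.
2031-02-04 12:00 + 8 h = 2031-02-04 20:00.
2031-02-04 20:00 + 8 h = 2031-02-05 04:00.

2031-02-05 04:00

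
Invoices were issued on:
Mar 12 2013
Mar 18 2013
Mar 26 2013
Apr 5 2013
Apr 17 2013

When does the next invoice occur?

The spacing grows by 2 each time: 6, 8, 10, 12 days.
Next gap: 14 days. Apr 17 2013 + 14 days = May 1 2013.

May 1 2013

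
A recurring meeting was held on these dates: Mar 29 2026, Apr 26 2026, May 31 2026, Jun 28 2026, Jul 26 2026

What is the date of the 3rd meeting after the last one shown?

All Sundays; the gaps (28, 35, 28, 28) vary with month length.
This is the last Sunday of each month.
August 2026 ends with Sunday Aug 30 2026.
Last Sunday of September 2026: Sep 27 2026.
Last Sunday of October 2026: Oct 25 2026.

Oct 25 2026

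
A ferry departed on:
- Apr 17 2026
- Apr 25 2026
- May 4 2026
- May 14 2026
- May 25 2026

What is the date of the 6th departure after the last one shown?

Aug 20 2026

The spacing grows by 1 each time: 8, 9, 10, 11 days.
Next gap: 12 days. May 25 2026 + 12 days = Jun 6 2026.
Next gap: 13 days. Jun 6 2026 + 13 days = Jun 19 2026.
Next gap: 14 days. Jun 19 2026 + 14 days = Jul 3 2026.
Next gap: 15 days. Jul 3 2026 + 15 days = Jul 18 2026.
Next gap: 16 days. Jul 18 2026 + 16 days = Aug 3 2026.
Next gap: 17 days. Aug 3 2026 + 17 days = Aug 20 2026.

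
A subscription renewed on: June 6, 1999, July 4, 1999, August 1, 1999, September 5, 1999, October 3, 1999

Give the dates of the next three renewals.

November 7, 1999; December 5, 1999; January 2, 2000

These are Sundays at 28- or 35-day spacing (28, 28, 35, 28).
The pattern: 1st Sunday of the month.
1st Sunday of November 1999: November 7, 1999.
1st Sunday of December 1999: December 5, 1999.
January 2000 — 1st Sunday is January 2, 2000.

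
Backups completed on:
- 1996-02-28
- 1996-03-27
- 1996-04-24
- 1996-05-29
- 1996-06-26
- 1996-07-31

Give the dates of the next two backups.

Every date is a Wednesday; gaps 28, 28, 35, 28, 35 days.
Each is the last Wednesday of its month (at least one falls on the 29th or later, ruling out '4th Wednesday').
August 1996 ends with Wednesday 1996-08-28.
Last Wednesday of September 1996: 1996-09-25.

1996-08-28, 1996-09-25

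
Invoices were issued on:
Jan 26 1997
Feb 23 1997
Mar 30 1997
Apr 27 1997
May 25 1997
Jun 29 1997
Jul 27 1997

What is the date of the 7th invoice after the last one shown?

These are Sundays with 28, 35, 28, 28, 35, 28-day gaps.
Each is the final Sunday of its month — Mar 30 1997 is past the 28th, so '4th Sunday' doesn't fit.
Last Sunday of August 1997: Aug 31 1997.
Last Sunday of September 1997: Sep 28 1997.
Last Sunday of October 1997: Oct 26 1997.
Last Sunday of November 1997: Nov 30 1997.
Last Sunday of December 1997: Dec 28 1997.
Last Sunday of January 1998: Jan 25 1998.
Last Sunday of February 1998: Feb 22 1998.

Feb 22 1998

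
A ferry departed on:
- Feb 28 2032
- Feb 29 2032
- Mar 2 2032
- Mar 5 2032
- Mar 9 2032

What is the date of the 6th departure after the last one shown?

Gaps: 1, 2, 3, 4 days — each gap is 1 larger than the previous one.
Next gap: 5 days. Mar 9 2032 + 5 days = Mar 14 2032.
Next gap: 6 days. Mar 14 2032 + 6 days = Mar 20 2032.
Next gap: 7 days. Mar 20 2032 + 7 days = Mar 27 2032.
Next gap: 8 days. Mar 27 2032 + 8 days = Apr 4 2032.
Next gap: 9 days. Apr 4 2032 + 9 days = Apr 13 2032.
Next gap: 10 days. Apr 13 2032 + 10 days = Apr 23 2032.

Apr 23 2032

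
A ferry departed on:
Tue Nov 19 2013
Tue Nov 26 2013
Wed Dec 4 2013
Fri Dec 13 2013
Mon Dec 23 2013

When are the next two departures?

Fri Jan 3 2014, Wed Jan 15 2014

Intervals are 7, 8, 9, 10 days — an arithmetic progression with common difference 1.
Next gap: 11 days. Mon Dec 23 2013 + 11 days = Fri Jan 3 2014.
Next gap: 12 days. Fri Jan 3 2014 + 12 days = Wed Jan 15 2014.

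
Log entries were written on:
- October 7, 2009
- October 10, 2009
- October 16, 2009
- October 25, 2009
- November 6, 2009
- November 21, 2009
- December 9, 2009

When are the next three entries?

Intervals are 3, 6, 9, 12, 15, 18 days — an arithmetic progression with common difference 3.
Next gap: 21 days. December 9, 2009 + 21 days = December 30, 2009.
Next gap: 24 days. December 30, 2009 + 24 days = January 23, 2010.
Next gap: 27 days. January 23, 2010 + 27 days = February 19, 2010.

December 30, 2009; January 23, 2010; February 19, 2010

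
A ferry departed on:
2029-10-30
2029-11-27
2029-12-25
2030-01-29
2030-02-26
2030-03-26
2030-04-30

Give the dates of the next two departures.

Every date is a Tuesday; gaps 28, 28, 35, 28, 28, 35 days.
Each is the last Tuesday of its month (at least one falls on the 29th or later, ruling out '4th Tuesday').
May 2030 ends with Tuesday 2030-05-28.
June 2030 ends with Tuesday 2030-06-25.

2030-05-28, 2030-06-25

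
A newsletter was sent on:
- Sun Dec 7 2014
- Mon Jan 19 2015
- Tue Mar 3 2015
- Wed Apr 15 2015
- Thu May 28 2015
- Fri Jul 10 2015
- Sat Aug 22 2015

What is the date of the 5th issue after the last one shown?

Thu Mar 24 2016

Every event comes 43 days after the last (43, 43, 43, 43, 43, 43).
Sat Aug 22 2015 + 43 days = Sun Oct 4 2015.
Sun Oct 4 2015 + 43 days = Mon Nov 16 2015.
Mon Nov 16 2015 + 43 days = Tue Dec 29 2015.
Tue Dec 29 2015 + 43 days = Wed Feb 10 2016.
Wed Feb 10 2016 + 43 days = Thu Mar 24 2016.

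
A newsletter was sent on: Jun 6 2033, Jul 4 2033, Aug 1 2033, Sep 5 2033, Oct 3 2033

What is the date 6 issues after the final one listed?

Apr 3 2034

Gaps: 28, 28, 35, 28 days — a mix of 28 and 35. Every date is a Monday.
Each is the 1st Monday of its month.
November 2033 — 1st Monday is Nov 7 2033.
1st Monday of December 2033: Dec 5 2033.
1st Monday of January 2034: Jan 2 2034.
February 2034 — 1st Monday is Feb 6 2034.
1st Monday of March 2034: Mar 6 2034.
April 2034 — 1st Monday is Apr 3 2034.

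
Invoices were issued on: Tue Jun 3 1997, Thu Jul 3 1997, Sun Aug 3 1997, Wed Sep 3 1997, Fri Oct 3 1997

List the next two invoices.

The day-of-month is always 3 (30, 31, 31, 30 days between events).
So this recurs on the 3rd of each month.
Next: November 1997 → Mon Nov 3 1997.
Next: December 1997 → Wed Dec 3 1997.

Mon Nov 3 1997, Wed Dec 3 1997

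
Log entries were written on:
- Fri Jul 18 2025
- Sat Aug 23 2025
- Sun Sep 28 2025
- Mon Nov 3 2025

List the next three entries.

Tue Dec 9 2025, Wed Jan 14 2026, Thu Feb 19 2026

The spacing is 36, 36, 36 days — always 36 days.
Mon Nov 3 2025 + 36 days = Tue Dec 9 2025.
Tue Dec 9 2025 + 36 days = Wed Jan 14 2026.
Wed Jan 14 2026 + 36 days = Thu Feb 19 2026.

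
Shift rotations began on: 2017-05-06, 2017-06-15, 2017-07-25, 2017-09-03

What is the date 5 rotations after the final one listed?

2018-03-22

Gaps between consecutive events: 40, 40, 40 days — a constant 40-day interval.
2017-09-03 + 40 days = 2017-10-13.
2017-10-13 + 40 days = 2017-11-22.
2017-11-22 + 40 days = 2018-01-01.
2018-01-01 + 40 days = 2018-02-10.
2018-02-10 + 40 days = 2018-03-22.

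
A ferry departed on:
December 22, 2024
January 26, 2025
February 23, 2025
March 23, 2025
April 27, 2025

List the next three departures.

May 25, 2025; June 22, 2025; July 27, 2025

These are Sundays at 28- or 35-day spacing (35, 28, 28, 35).
The pattern: 4th Sunday of the month.
4th Sunday of May 2025: May 25, 2025.
4th Sunday of June 2025: June 22, 2025.
4th Sunday of July 2025: July 27, 2025.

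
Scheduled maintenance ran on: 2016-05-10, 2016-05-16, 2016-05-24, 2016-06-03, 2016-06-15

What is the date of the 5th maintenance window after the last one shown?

2016-09-13

The spacing grows by 2 each time: 6, 8, 10, 12 days.
Next gap: 14 days. 2016-06-15 + 14 days = 2016-06-29.
Next gap: 16 days. 2016-06-29 + 16 days = 2016-07-15.
Next gap: 18 days. 2016-07-15 + 18 days = 2016-08-02.
Next gap: 20 days. 2016-08-02 + 20 days = 2016-08-22.
Next gap: 22 days. 2016-08-22 + 22 days = 2016-09-13.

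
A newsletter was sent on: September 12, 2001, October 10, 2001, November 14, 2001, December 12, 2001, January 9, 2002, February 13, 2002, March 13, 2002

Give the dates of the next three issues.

April 10, 2002; May 8, 2002; June 12, 2002

Gaps: 28, 35, 28, 28, 35, 28 days — a mix of 28 and 35. Every date is a Wednesday.
Each is the 2nd Wednesday of its month.
April 2002 — 2nd Wednesday is April 10, 2002.
2nd Wednesday of May 2002: May 8, 2002.
June 2002 — 2nd Wednesday is June 12, 2002.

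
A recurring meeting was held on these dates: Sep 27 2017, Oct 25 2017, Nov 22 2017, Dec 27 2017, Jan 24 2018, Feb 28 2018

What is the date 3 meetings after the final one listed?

May 23 2018

These are Wednesdays at 28- or 35-day spacing (28, 28, 35, 28, 35).
The pattern: 4th Wednesday of the month.
March 2018 — 4th Wednesday is Mar 28 2018.
4th Wednesday of April 2018: Apr 25 2018.
4th Wednesday of May 2018: May 23 2018.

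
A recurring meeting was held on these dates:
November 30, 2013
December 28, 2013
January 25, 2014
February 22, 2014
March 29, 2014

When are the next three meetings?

Every date is a Saturday; gaps 28, 28, 28, 35 days.
Each is the last Saturday of its month (at least one falls on the 29th or later, ruling out '4th Saturday').
Last Saturday of April 2014: April 26, 2014.
May 2014 ends with Saturday May 31, 2014.
Last Saturday of June 2014: June 28, 2014.

April 26, 2014; May 31, 2014; June 28, 2014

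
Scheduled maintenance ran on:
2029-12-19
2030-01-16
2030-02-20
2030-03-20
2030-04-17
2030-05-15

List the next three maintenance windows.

2030-06-19, 2030-07-17, 2030-08-21

All dates are Wednesdays, 28, 35, 28, 28, 28 days apart.
Specifically, the 3rd Wednesday of each month.
June 2030 — 3rd Wednesday is 2030-06-19.
3rd Wednesday of July 2030: 2030-07-17.
3rd Wednesday of August 2030: 2030-08-21.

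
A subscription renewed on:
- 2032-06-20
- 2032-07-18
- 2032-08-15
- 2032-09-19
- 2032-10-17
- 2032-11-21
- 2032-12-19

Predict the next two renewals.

These are Sundays at 28- or 35-day spacing (28, 28, 35, 28, 35, 28).
The pattern: 3rd Sunday of the month.
3rd Sunday of January 2033: 2033-01-16.
February 2033 — 3rd Sunday is 2033-02-20.

2033-01-16, 2033-02-20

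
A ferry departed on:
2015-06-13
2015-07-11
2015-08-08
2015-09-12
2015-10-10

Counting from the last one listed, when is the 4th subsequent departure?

2016-02-13

Gaps: 28, 28, 35, 28 days — a mix of 28 and 35. Every date is a Saturday.
Each is the 2nd Saturday of its month.
November 2015 — 2nd Saturday is 2015-11-14.
2nd Saturday of December 2015: 2015-12-12.
2nd Saturday of January 2016: 2016-01-09.
2nd Saturday of February 2016: 2016-02-13.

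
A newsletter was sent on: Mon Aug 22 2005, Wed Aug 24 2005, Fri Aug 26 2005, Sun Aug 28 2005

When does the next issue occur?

Tue Aug 30 2005

Every event comes 2 days after the last (2, 2, 2).
Sun Aug 28 2005 + 2 days = Tue Aug 30 2005.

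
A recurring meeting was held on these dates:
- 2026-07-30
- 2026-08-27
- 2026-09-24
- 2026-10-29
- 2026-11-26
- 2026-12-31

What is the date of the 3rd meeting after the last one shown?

2027-03-25

All Thursdays; the gaps (28, 28, 35, 28, 35) vary with month length.
This is the last Thursday of each month.
Last Thursday of January 2027: 2027-01-28.
Last Thursday of February 2027: 2027-02-25.
March 2027 ends with Thursday 2027-03-25.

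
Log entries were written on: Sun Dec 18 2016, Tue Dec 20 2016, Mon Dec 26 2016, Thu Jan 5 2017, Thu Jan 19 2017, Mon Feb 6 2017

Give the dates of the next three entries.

Intervals are 2, 6, 10, 14, 18 days — an arithmetic progression with common difference 4.
Next gap: 22 days. Mon Feb 6 2017 + 22 days = Tue Feb 28 2017.
Next gap: 26 days. Tue Feb 28 2017 + 26 days = Sun Mar 26 2017.
Next gap: 30 days. Sun Mar 26 2017 + 30 days = Tue Apr 25 2017.

Tue Feb 28 2017, Sun Mar 26 2017, Tue Apr 25 2017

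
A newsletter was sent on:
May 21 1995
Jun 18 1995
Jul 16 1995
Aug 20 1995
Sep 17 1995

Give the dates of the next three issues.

Oct 15 1995, Nov 19 1995, Dec 17 1995

These are Sundays at 28- or 35-day spacing (28, 28, 35, 28).
The pattern: 3rd Sunday of the month.
October 1995 — 3rd Sunday is Oct 15 1995.
3rd Sunday of November 1995: Nov 19 1995.
3rd Sunday of December 1995: Dec 17 1995.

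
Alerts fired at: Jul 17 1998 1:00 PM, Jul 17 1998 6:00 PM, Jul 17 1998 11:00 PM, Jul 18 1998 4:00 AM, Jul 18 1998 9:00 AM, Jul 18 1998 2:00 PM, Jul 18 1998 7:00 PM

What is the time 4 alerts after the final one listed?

Jul 19 1998 3:00 PM

Spacing: 5, 5, 5, 5, 5, 5 h — constant 5 h.
Jul 18 1998 7:00 PM + 5 h = Jul 19 1998 12:00 AM.
Jul 19 1998 12:00 AM + 5 h = Jul 19 1998 5:00 AM.
Jul 19 1998 5:00 AM + 5 h = Jul 19 1998 10:00 AM.
Jul 19 1998 10:00 AM + 5 h = Jul 19 1998 3:00 PM.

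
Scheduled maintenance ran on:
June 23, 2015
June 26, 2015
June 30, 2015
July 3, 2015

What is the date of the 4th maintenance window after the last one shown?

July 17, 2015

The gap pattern 3, 4, 3 repeats every 2 events.
These are the Tuesdays and Fridays of each week.
Next Tuesday: July 7, 2015.
The following Friday is July 10, 2015.
Next Tuesday: July 14, 2015.
Next Friday: July 17, 2015.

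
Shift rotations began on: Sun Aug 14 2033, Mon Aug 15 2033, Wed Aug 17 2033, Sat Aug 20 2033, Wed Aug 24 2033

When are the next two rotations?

Mon Aug 29 2033, Sun Sep 4 2033

The spacing grows by 1 each time: 1, 2, 3, 4 days.
Next gap: 5 days. Wed Aug 24 2033 + 5 days = Mon Aug 29 2033.
Next gap: 6 days. Mon Aug 29 2033 + 6 days = Sun Sep 4 2033.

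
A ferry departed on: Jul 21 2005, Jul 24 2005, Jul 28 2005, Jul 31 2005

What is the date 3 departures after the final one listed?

Aug 11 2005

Every event lands on a Thursday or Sunday (gaps cycle 3, 4, 3).
So the schedule is: every Thursday and Sunday.
Next Thursday: Aug 4 2005.
Next Sunday: Aug 7 2005.
The following Thursday is Aug 11 2005.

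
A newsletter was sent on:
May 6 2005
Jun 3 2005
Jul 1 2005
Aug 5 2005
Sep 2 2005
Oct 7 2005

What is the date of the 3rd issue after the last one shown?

Gaps: 28, 28, 35, 28, 35 days — a mix of 28 and 35. Every date is a Friday.
Each is the 1st Friday of its month.
November 2005 — 1st Friday is Nov 4 2005.
December 2005 — 1st Friday is Dec 2 2005.
January 2006 — 1st Friday is Jan 6 2006.

Jan 6 2006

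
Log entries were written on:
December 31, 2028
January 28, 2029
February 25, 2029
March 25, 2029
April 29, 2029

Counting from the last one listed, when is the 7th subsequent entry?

November 25, 2029

These are Sundays with 28, 28, 28, 35-day gaps.
Each is the final Sunday of its month — December 31, 2028 is past the 28th, so '4th Sunday' doesn't fit.
Last Sunday of May 2029: May 27, 2029.
Last Sunday of June 2029: June 24, 2029.
July 2029 ends with Sunday July 29, 2029.
August 2029 ends with Sunday August 26, 2029.
September 2029 ends with Sunday September 30, 2029.
Last Sunday of October 2029: October 28, 2029.
November 2029 ends with Sunday November 25, 2029.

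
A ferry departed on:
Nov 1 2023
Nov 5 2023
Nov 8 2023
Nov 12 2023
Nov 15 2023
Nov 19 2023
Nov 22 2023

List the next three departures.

Nov 26 2023, Nov 29 2023, Dec 3 2023

Gaps: 4, 3, 4, 3, 4, 3 days — not constant, but cyclic with period 2.
The events fall on every Wednesday and Sunday.
Next Sunday: Nov 26 2023.
Next Wednesday: Nov 29 2023.
Next Sunday: Dec 3 2023.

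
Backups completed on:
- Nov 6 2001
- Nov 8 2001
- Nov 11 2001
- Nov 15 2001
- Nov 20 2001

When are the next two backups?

Gaps: 2, 3, 4, 5 days — each gap is 1 larger than the previous one.
Next gap: 6 days. Nov 20 2001 + 6 days = Nov 26 2001.
Next gap: 7 days. Nov 26 2001 + 7 days = Dec 3 2001.

Nov 26 2001, Dec 3 2001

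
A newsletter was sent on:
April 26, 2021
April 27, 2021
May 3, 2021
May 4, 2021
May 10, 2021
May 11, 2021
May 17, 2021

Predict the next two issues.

The gap pattern 1, 6, 1, 6, 1, 6 repeats every 2 events.
These are the Mondays and Tuesdays of each week.
Next Tuesday: May 18, 2021.
The following Monday is May 24, 2021.

May 18, 2021; May 24, 2021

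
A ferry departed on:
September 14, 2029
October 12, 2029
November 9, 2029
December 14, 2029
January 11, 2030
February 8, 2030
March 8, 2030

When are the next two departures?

April 12, 2030; May 10, 2030

Gaps: 28, 28, 35, 28, 28, 28 days — a mix of 28 and 35. Every date is a Friday.
Each is the 2nd Friday of its month.
2nd Friday of April 2030: April 12, 2030.
2nd Friday of May 2030: May 10, 2030.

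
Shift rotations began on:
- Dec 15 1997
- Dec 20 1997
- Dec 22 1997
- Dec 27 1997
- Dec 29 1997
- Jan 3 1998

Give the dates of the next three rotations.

Jan 5 1998, Jan 10 1998, Jan 12 1998

Gaps: 5, 2, 5, 2, 5 days — not constant, but cyclic with period 2.
The events fall on every Monday and Saturday.
Next Monday: Jan 5 1998.
The following Saturday is Jan 10 1998.
Next Monday: Jan 12 1998.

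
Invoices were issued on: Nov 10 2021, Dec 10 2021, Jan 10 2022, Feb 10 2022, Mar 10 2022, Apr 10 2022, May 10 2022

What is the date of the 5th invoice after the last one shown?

Oct 10 2022

Gaps: 30, 31, 31, 28, 31, 30 days — not constant. Every event is on the 10th of the month.
Pattern: the 10th of each month.
Next: June 2022 → Jun 10 2022.
Next: July 2022 → Jul 10 2022.
Next: August 2022 → Aug 10 2022.
Next: September 2022 → Sep 10 2022.
October 2022: Oct 10 2022.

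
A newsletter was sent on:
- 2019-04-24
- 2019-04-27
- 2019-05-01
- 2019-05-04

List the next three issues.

Every event lands on a Wednesday or Saturday (gaps cycle 3, 4, 3).
So the schedule is: every Wednesday and Saturday.
The following Wednesday is 2019-05-08.
Next Saturday: 2019-05-11.
Next Wednesday: 2019-05-15.

2019-05-08, 2019-05-11, 2019-05-15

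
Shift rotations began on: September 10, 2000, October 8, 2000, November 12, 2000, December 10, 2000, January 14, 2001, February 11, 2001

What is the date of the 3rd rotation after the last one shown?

May 13, 2001

All dates are Sundays, 28, 35, 28, 35, 28 days apart.
Specifically, the 2nd Sunday of each month.
March 2001 — 2nd Sunday is March 11, 2001.
2nd Sunday of April 2001: April 8, 2001.
May 2001 — 2nd Sunday is May 13, 2001.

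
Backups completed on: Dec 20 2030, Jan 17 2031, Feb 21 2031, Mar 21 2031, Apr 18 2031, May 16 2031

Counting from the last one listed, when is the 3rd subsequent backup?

Aug 15 2031

These are Fridays at 28- or 35-day spacing (28, 35, 28, 28, 28).
The pattern: 3rd Friday of the month.
June 2031 — 3rd Friday is Jun 20 2031.
July 2031 — 3rd Friday is Jul 18 2031.
3rd Friday of August 2031: Aug 15 2031.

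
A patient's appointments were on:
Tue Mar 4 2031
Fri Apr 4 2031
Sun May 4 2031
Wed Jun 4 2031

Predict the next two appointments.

Gaps: 31, 30, 31 days — not constant. Every event is on the 4th of the month.
Pattern: the 4th of each month.
Next: July 2031 → Fri Jul 4 2031.
Next: August 2031 → Mon Aug 4 2031.

Fri Jul 4 2031, Mon Aug 4 2031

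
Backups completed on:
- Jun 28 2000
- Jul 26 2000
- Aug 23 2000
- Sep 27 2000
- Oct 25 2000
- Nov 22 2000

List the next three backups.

Dec 27 2000, Jan 24 2001, Feb 28 2001

All dates are Wednesdays, 28, 28, 35, 28, 28 days apart.
Specifically, the 4th Wednesday of each month.
December 2000 — 4th Wednesday is Dec 27 2000.
4th Wednesday of January 2001: Jan 24 2001.
4th Wednesday of February 2001: Feb 28 2001.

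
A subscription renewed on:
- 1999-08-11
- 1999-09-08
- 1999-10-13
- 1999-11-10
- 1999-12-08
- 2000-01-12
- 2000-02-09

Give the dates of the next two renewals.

2000-03-08, 2000-04-12

These are Wednesdays at 28- or 35-day spacing (28, 35, 28, 28, 35, 28).
The pattern: 2nd Wednesday of the month.
March 2000 — 2nd Wednesday is 2000-03-08.
April 2000 — 2nd Wednesday is 2000-04-12.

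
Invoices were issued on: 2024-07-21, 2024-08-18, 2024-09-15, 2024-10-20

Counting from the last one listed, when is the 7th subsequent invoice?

All dates are Sundays, 28, 28, 35 days apart.
Specifically, the 3rd Sunday of each month.
3rd Sunday of November 2024: 2024-11-17.
December 2024 — 3rd Sunday is 2024-12-15.
3rd Sunday of January 2025: 2025-01-19.
February 2025 — 3rd Sunday is 2025-02-16.
March 2025 — 3rd Sunday is 2025-03-16.
3rd Sunday of April 2025: 2025-04-20.
May 2025 — 3rd Sunday is 2025-05-18.

2025-05-18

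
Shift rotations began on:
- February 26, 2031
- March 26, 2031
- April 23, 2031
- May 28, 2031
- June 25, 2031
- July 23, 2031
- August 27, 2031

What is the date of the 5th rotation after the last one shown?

Gaps: 28, 28, 35, 28, 28, 35 days — a mix of 28 and 35. Every date is a Wednesday.
Each is the 4th Wednesday of its month.
September 2031 — 4th Wednesday is September 24, 2031.
October 2031 — 4th Wednesday is October 22, 2031.
4th Wednesday of November 2031: November 26, 2031.
4th Wednesday of December 2031: December 24, 2031.
January 2032 — 4th Wednesday is January 28, 2032.

January 28, 2032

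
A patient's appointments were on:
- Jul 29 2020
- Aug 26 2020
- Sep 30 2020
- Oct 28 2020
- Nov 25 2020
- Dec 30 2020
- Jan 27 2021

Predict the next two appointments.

All Wednesdays; the gaps (28, 35, 28, 28, 35, 28) vary with month length.
This is the last Wednesday of each month.
Last Wednesday of February 2021: Feb 24 2021.
Last Wednesday of March 2021: Mar 31 2021.

Feb 24 2021, Mar 31 2021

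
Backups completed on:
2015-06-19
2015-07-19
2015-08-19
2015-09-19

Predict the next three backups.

2015-10-19, 2015-11-19, 2015-12-19

Gaps: 30, 31, 31 days — not constant. Every event is on the 19th of the month.
Pattern: the 19th of each month.
Next: October 2015 → 2015-10-19.
Next: November 2015 → 2015-11-19.
Next: December 2015 → 2015-12-19.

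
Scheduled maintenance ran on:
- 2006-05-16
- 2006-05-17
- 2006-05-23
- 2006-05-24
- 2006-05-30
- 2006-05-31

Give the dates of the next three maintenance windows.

2006-06-06, 2006-06-07, 2006-06-13

The gap pattern 1, 6, 1, 6, 1 repeats every 2 events.
These are the Tuesdays and Wednesdays of each week.
The following Tuesday is 2006-06-06.
The following Wednesday is 2006-06-07.
Next Tuesday: 2006-06-13.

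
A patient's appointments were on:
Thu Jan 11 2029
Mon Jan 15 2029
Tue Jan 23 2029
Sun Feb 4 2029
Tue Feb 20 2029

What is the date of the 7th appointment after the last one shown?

Tue Oct 2 2029

The spacing grows by 4 each time: 4, 8, 12, 16 days.
Next gap: 20 days. Tue Feb 20 2029 + 20 days = Mon Mar 12 2029.
Next gap: 24 days. Mon Mar 12 2029 + 24 days = Thu Apr 5 2029.
Next gap: 28 days. Thu Apr 5 2029 + 28 days = Thu May 3 2029.
Next gap: 32 days. Thu May 3 2029 + 32 days = Mon Jun 4 2029.
Next gap: 36 days. Mon Jun 4 2029 + 36 days = Tue Jul 10 2029.
Next gap: 40 days. Tue Jul 10 2029 + 40 days = Sun Aug 19 2029.
Next gap: 44 days. Sun Aug 19 2029 + 44 days = Tue Oct 2 2029.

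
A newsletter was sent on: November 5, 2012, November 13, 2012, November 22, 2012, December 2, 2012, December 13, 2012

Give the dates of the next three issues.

December 25, 2012; January 7, 2013; January 21, 2013

The spacing grows by 1 each time: 8, 9, 10, 11 days.
Next gap: 12 days. December 13, 2012 + 12 days = December 25, 2012.
Next gap: 13 days. December 25, 2012 + 13 days = January 7, 2013.
Next gap: 14 days. January 7, 2013 + 14 days = January 21, 2013.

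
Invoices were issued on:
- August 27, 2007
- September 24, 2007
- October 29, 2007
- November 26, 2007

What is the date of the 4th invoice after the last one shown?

March 31, 2008

Every date is a Monday; gaps 28, 35, 28 days.
Each is the last Monday of its month (at least one falls on the 29th or later, ruling out '4th Monday').
December 2007 ends with Monday December 31, 2007.
January 2008 ends with Monday January 28, 2008.
Last Monday of February 2008: February 25, 2008.
March 2008 ends with Monday March 31, 2008.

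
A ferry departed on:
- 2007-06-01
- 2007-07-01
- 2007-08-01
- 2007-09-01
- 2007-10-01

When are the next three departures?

The day-of-month is always 1 (30, 31, 31, 30 days between events).
So this recurs on the 1st of each month.
Next: November 2007 → 2007-11-01.
Next: December 2007 → 2007-12-01.
Next: January 2008 → 2008-01-01.

2007-11-01, 2007-12-01, 2008-01-01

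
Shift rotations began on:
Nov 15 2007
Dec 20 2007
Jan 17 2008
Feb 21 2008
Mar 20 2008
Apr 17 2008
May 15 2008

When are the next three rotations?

Jun 19 2008, Jul 17 2008, Aug 21 2008

These are Thursdays at 28- or 35-day spacing (35, 28, 35, 28, 28, 28).
The pattern: 3rd Thursday of the month.
June 2008 — 3rd Thursday is Jun 19 2008.
July 2008 — 3rd Thursday is Jul 17 2008.
3rd Thursday of August 2008: Aug 21 2008.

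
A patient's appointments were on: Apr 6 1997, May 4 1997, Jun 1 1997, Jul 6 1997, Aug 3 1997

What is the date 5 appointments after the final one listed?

Jan 4 1998

All dates are Sundays, 28, 28, 35, 28 days apart.
Specifically, the 1st Sunday of each month.
September 1997 — 1st Sunday is Sep 7 1997.
1st Sunday of October 1997: Oct 5 1997.
1st Sunday of November 1997: Nov 2 1997.
December 1997 — 1st Sunday is Dec 7 1997.
1st Sunday of January 1998: Jan 4 1998.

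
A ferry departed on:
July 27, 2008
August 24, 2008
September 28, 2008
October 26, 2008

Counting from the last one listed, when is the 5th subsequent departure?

All dates are Sundays, 28, 35, 28 days apart.
Specifically, the 4th Sunday of each month.
4th Sunday of November 2008: November 23, 2008.
4th Sunday of December 2008: December 28, 2008.
January 2009 — 4th Sunday is January 25, 2009.
4th Sunday of February 2009: February 22, 2009.
4th Sunday of March 2009: March 22, 2009.

March 22, 2009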